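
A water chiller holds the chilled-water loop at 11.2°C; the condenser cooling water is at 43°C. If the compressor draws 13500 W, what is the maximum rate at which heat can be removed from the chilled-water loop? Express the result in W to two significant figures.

120000 W

In absolute terms T_C = 284.35 K and T_H = 316.15 K, so ΔT = 31.80 K.
COP_Carnot = T_C/ΔT = 284.35/31.80 = 8.942.
Q̇_max = COP_Carnot × Ẇ = 8.942 × 13500 W = 120700 W.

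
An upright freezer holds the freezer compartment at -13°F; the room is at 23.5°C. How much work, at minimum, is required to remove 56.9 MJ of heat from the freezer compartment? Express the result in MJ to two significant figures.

In absolute terms T_C = 248.15 K and T_H = 296.65 K, so ΔT = 48.50 K.
The reversible limit is COP_R = T_C/ΔT = 5.116, so W_min = Q_C/COP = Q_C·ΔT/T_C.
W_min = 56.90 × 48.50/248.15 = 11.12 MJ.

11 MJ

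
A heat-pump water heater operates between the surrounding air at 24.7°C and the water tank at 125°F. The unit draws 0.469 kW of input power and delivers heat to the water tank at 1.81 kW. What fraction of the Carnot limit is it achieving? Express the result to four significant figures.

COP_actual = Q̇_H/Ẇ = 1.810/0.4690 = 3.859.
In absolute terms T_C = 297.85 K and T_H = 324.82 K, so ΔT = 26.97 K.
COP_Carnot = T_H/ΔT = 324.82/26.97 = 12.05.
η_II = COP_actual/COP_Carnot = 3.859/12.05 = 0.3204.

0.3204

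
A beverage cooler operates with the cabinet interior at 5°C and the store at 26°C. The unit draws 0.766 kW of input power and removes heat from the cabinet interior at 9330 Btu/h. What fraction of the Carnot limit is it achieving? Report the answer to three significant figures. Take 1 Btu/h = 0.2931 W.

Converting, Q̇_C = 9330 Btu/h = 2.735 kW, so COP_actual = Q̇_C/Ẇ = 2.735/0.7660 = 3.570.
In absolute terms T_C = 278.15 K and T_H = 299.15 K, so ΔT = 21.00 K.
COP_Carnot = T_C/ΔT = 278.15/21.00 = 13.25.
η_II = COP_actual/COP_Carnot = 3.570/13.25 = 0.2695.

0.270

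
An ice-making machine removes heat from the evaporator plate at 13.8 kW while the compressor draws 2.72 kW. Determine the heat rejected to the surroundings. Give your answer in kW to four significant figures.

For a cyclic device the first law requires Q̇_H = Q̇_C + Ẇ.
Q̇_H = Q̇_C + Ẇ = 16.52 kW.

16.52 kW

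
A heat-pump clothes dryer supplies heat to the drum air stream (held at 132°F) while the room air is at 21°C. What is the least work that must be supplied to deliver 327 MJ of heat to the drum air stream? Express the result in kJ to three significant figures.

34400 kJ

In absolute terms T_C = 294.15 K and T_H = 328.71 K, so ΔT = 34.56 K.
The reversible limit is COP_HP = T_H/ΔT = 9.512, so W_min = Q_H/COP = Q_H·ΔT/T_H.
W_min = 327.0 × 34.56/328.71 = 34.38 MJ = 34380 kJ.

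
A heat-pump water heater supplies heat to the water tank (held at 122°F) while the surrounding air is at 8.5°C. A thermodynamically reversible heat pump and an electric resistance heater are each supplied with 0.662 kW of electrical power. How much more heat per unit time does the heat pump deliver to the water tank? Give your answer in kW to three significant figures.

4.49 kW

In absolute terms T_C = 281.65 K and T_H = 323.15 K, so ΔT = 41.50 K.
COP_Carnot = T_H/ΔT = 323.15/41.50 = 7.787.
The heat pump delivers Q̇_H = COP × Ẇ = 5.155 kW; the resistance heater delivers Ẇ = 0.6620 kW.
Extra = (COP − 1)·Ẇ = 4.493 kW.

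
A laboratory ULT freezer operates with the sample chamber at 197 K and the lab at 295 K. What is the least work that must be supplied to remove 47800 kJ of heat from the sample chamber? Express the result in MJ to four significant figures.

The reservoir spacing is ΔT = 295 − 197 = 98.00 K.
The reversible limit is COP_R = T_C/ΔT = 2.010, so W_min = Q_C/COP = Q_C·ΔT/T_C.
W_min = 47800 × 98.00/197.00 = 23780 kJ = 23.78 MJ.

23.78 MJ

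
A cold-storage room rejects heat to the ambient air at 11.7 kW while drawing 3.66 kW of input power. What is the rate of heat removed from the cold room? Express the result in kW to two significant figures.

For a cyclic device the first law requires Q̇_H = Q̇_C + Ẇ.
Q̇_C = Q̇_H − Ẇ = 8.040 kW.

8.0 kW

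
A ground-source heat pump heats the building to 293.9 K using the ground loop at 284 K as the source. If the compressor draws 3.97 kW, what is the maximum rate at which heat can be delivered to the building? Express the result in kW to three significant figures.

118 kW

The reservoir spacing is ΔT = 293.9 − 284 = 9.900 K.
COP_Carnot = T_H/ΔT = 293.90/9.900 = 29.69.
Q̇_max = COP_Carnot × Ẇ = 29.69 × 3.970 kW = 117.9 kW.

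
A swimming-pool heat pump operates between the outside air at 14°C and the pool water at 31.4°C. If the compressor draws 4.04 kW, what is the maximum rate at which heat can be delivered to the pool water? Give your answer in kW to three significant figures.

In absolute terms T_C = 287.15 K and T_H = 304.55 K, so ΔT = 17.40 K.
COP_Carnot = T_H/ΔT = 304.55/17.40 = 17.50.
Q̇_max = COP_Carnot × Ẇ = 17.50 × 4.040 kW = 70.71 kW.

70.7 kW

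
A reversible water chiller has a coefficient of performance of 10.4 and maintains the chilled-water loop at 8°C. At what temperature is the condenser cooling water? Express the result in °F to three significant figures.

95.1 °F

COP_R = T_C/(T_H − T_C) gives T_H − T_C = T_C/COP.
With T_C = 281.15 K, T_H = 281.15 × (1 + 1/10.4) = 308.18 K.
Converting, 308.18 K = 95.06°F.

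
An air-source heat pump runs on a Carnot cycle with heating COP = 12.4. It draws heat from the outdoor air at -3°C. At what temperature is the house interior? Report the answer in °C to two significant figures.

21 °C

COP_HP = T_H/(T_H − T_C) rearranges to T_H = COP·T_C/(COP − 1).
With T_C = 270.15 K, T_H = 12.4 × 270.15/11.40 = 293.85 K.
Converting, 293.85 K = 20.70°C.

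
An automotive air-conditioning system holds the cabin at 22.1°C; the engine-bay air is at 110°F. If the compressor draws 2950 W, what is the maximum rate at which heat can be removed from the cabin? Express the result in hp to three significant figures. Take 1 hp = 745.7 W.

In absolute terms T_C = 295.25 K and T_H = 316.48 K, so ΔT = 21.23 K.
COP_Carnot = T_C/ΔT = 295.25/21.23 = 13.91.
Q̇_max = COP_Carnot × Ẇ = 13.91 × 2950 W = 41020 W = 55.01 hp.

55.0 hp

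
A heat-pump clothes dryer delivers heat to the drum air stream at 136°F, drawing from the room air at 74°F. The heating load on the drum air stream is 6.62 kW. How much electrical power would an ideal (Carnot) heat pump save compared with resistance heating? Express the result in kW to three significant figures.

In absolute terms T_C = 296.48 K and T_H = 330.93 K, so ΔT = 34.44 K.
COP_Carnot = T_H/ΔT = 330.93/34.44 = 9.608.
Resistance heating needs Ẇ_res = Q̇_H = 6.620 kW; the reversible heat pump needs only Ẇ_hp = Q̇_H/COP = 0.6890 kW.
Saving = 6.620 − 0.6890 = 5.931 kW.

5.93 kW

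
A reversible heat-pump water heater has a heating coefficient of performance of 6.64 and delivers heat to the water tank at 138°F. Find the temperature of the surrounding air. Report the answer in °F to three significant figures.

COP_HP = T_H/(T_H − T_C) gives T_H − T_C = T_H/COP.
With T_H = 332.04 K, T_C = 332.04 × (1 − 1/6.64) = 282.03 K.
Converting, 282.03 K = 47.99°F.

48.0 °F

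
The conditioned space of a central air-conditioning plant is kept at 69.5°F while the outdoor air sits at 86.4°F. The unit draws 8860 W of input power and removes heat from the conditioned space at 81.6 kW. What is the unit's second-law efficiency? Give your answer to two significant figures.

Converting, Q̇_C = 81.60 kW = 81600 W, so COP_actual = Q̇_C/Ẇ = 81600/8860 = 9.210.
In absolute terms T_C = 293.98 K and T_H = 303.37 K, so ΔT = 9.389 K.
COP_Carnot = T_C/ΔT = 293.98/9.389 = 31.31.
η_II = COP_actual/COP_Carnot = 9.210/31.31 = 0.2941.

0.29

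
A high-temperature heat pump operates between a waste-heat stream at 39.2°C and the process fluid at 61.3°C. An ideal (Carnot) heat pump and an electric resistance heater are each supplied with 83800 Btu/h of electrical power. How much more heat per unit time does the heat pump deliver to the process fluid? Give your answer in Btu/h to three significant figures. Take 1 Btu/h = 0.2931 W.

1180000 Btu/h

In absolute terms T_C = 312.35 K and T_H = 334.45 K, so ΔT = 22.10 K.
COP_Carnot = T_H/ΔT = 334.45/22.10 = 15.13.
The heat pump delivers Q̇_H = COP × Ẇ = 1268000 Btu/h; the resistance heater delivers Ẇ = 83800 Btu/h.
Extra = (COP − 1)·Ẇ = 1184000 Btu/h.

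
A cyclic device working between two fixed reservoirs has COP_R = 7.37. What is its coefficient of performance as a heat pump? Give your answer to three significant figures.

The first law on one cycle gives Q_H = Q_C + W, so Q_H/W = Q_C/W + 1.
COP_HP = COP_R + 1 = 7.37 + 1 = 8.37.

8.37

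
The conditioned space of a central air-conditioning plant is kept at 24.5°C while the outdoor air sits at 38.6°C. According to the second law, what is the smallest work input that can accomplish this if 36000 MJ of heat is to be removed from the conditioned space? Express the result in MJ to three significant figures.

1710 MJ

In absolute terms T_C = 297.65 K and T_H = 311.75 K, so ΔT = 14.10 K.
The reversible limit is COP_R = T_C/ΔT = 21.11, so W_min = Q_C/COP = Q_C·ΔT/T_C.
W_min = 36000 × 14.10/297.65 = 1705 MJ.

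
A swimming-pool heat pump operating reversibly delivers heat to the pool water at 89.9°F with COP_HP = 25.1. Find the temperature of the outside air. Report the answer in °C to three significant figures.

20.0 °C

COP_HP = T_H/(T_H − T_C) gives T_H − T_C = T_H/COP.
With T_H = 305.32 K, T_C = 305.32 × (1 − 1/25.1) = 293.15 K.
Converting, 293.15 K = 20.00°C.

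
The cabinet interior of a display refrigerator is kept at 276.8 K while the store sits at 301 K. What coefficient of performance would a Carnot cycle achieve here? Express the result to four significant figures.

The reservoir spacing is ΔT = 301 − 276.8 = 24.20 K.
For a reversible cycle, COP_Carnot = T_C/ΔT = 276.80/24.20 = 11.44.

11.44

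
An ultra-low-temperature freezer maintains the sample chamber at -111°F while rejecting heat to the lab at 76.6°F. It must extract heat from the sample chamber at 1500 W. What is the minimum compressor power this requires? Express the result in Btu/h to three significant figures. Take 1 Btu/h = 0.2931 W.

2750 Btu/h

In absolute terms T_C = 193.71 K and T_H = 297.93 K, so ΔT = 104.2 K.
COP_Carnot = T_C/ΔT = 193.71/104.2 = 1.859.
Ẇ_min = Q̇/COP_Carnot = 1500/1.859 = 807.1 W = 2754 Btu/h.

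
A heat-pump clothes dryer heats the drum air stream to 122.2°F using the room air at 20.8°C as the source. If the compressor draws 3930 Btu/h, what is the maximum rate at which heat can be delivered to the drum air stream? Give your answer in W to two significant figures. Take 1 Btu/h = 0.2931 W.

13000 W

In absolute terms T_C = 293.95 K and T_H = 323.26 K, so ΔT = 29.31 K.
COP_Carnot = T_H/ΔT = 323.26/29.31 = 11.03.
Q̇_max = COP_Carnot × Ẇ = 11.03 × 3930 Btu/h = 43340 Btu/h = 12700 W.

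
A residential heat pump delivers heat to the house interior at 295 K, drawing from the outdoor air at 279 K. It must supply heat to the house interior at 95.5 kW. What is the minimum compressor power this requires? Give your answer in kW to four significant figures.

The reservoir spacing is ΔT = 295 − 279 = 16.00 K.
COP_Carnot = T_H/ΔT = 295.00/16.00 = 18.44.
Ẇ_min = Q̇/COP_Carnot = 95.50/18.44 = 5.180 kW.

5.180 kW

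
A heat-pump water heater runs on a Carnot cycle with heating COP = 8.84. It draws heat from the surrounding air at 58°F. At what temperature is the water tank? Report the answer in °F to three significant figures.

124 °F

COP_HP = T_H/(T_H − T_C) rearranges to T_H = COP·T_C/(COP − 1).
With T_C = 287.59 K, T_H = 8.84 × 287.59/7.840 = 324.28 K.
Converting, 324.28 K = 124.03°F.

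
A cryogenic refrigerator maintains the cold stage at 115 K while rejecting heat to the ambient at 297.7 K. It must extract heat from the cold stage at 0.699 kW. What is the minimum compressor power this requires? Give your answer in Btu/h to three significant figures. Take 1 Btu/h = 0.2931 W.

3790 Btu/h

The reservoir spacing is ΔT = 297.7 − 115 = 182.7 K.
COP_Carnot = T_C/ΔT = 115.00/182.7 = 0.6294.
Ẇ_min = Q̇/COP_Carnot = 0.6990/0.6294 = 1.110 kW = 3789 Btu/h.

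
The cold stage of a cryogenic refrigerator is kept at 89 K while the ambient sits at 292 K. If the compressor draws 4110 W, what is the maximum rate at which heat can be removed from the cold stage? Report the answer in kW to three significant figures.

The reservoir spacing is ΔT = 292 − 89 = 203.0 K.
COP_Carnot = T_C/ΔT = 89.00/203.0 = 0.4384.
Q̇_max = COP_Carnot × Ẇ = 0.4384 × 4110 W = 1802 W = 1.802 kW.

1.80 kW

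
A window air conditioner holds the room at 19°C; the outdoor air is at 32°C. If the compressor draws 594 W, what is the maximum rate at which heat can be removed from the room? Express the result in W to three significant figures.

In absolute terms T_C = 292.15 K and T_H = 305.15 K, so ΔT = 13.00 K.
COP_Carnot = T_C/ΔT = 292.15/13.00 = 22.47.
Q̇_max = COP_Carnot × Ẇ = 22.47 × 594.0 W = 13350 W.

13300 W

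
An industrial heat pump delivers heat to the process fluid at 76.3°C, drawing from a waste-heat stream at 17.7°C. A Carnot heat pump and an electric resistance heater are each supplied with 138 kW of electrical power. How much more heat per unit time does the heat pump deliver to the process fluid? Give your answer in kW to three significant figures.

In absolute terms T_C = 290.85 K and T_H = 349.45 K, so ΔT = 58.60 K.
COP_Carnot = T_H/ΔT = 349.45/58.60 = 5.963.
The heat pump delivers Q̇_H = COP × Ẇ = 822.9 kW; the resistance heater delivers Ẇ = 138.0 kW.
Extra = (COP − 1)·Ẇ = 684.9 kW.

685 kW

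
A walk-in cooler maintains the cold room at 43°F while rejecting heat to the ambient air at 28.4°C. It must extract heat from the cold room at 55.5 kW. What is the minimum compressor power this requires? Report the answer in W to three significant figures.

4430 W

In absolute terms T_C = 279.26 K and T_H = 301.55 K, so ΔT = 22.29 K.
COP_Carnot = T_C/ΔT = 279.26/22.29 = 12.53.
Ẇ_min = Q̇/COP_Carnot = 55.50/12.53 = 4.430 kW = 4430 W.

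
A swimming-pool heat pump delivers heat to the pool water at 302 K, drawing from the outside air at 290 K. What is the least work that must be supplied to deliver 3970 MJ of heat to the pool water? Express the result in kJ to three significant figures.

158000 kJ

The reservoir spacing is ΔT = 302 − 290 = 12.00 K.
The reversible limit is COP_HP = T_H/ΔT = 25.17, so W_min = Q_H/COP = Q_H·ΔT/T_H.
W_min = 3970 × 12.00/302.00 = 157.7 MJ = 157700 kJ.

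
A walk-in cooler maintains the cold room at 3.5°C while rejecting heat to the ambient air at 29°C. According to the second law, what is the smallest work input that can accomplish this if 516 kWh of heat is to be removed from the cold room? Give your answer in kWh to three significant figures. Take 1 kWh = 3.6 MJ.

In absolute terms T_C = 276.65 K and T_H = 302.15 K, so ΔT = 25.50 K.
The reversible limit is COP_R = T_C/ΔT = 10.85, so W_min = Q_C/COP = Q_C·ΔT/T_C.
W_min = 516.0 × 25.50/276.65 = 47.56 kWh.

47.6 kWh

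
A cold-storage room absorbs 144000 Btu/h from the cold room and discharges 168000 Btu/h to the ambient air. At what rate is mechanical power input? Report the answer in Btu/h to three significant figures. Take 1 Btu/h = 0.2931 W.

For a cyclic device the first law requires Q̇_H = Q̇_C + Ẇ.
Ẇ = Q̇_H − Q̇_C = 24000 Btu/h.

24000 Btu/h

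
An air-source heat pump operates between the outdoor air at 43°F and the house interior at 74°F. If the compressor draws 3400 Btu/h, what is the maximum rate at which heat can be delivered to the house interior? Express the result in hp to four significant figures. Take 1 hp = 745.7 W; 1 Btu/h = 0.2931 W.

23.01 hp

In absolute terms T_C = 279.26 K and T_H = 296.48 K, so ΔT = 17.22 K.
COP_Carnot = T_H/ΔT = 296.48/17.22 = 17.22.
Q̇_max = COP_Carnot × Ẇ = 17.22 × 3400 Btu/h = 58530 Btu/h = 23.01 hp.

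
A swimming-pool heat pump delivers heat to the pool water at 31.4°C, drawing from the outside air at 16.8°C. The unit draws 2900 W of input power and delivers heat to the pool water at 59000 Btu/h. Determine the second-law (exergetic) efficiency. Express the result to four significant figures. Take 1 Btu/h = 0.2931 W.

0.2859

Converting, Q̇_H = 59000 Btu/h = 17290 W, so COP_actual = Q̇_H/Ẇ = 17290/2900 = 5.963.
In absolute terms T_C = 289.95 K and T_H = 304.55 K, so ΔT = 14.60 K.
COP_Carnot = T_H/ΔT = 304.55/14.60 = 20.86.
η_II = COP_actual/COP_Carnot = 5.963/20.86 = 0.2859.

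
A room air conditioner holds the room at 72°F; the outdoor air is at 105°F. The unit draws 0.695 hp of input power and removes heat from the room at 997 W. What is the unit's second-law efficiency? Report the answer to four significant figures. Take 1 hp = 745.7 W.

0.1194

Converting, Q̇_C = 997.0 W = 1.337 hp, so COP_actual = Q̇_C/Ẇ = 1.337/0.6950 = 1.924.
In absolute terms T_C = 295.37 K and T_H = 313.71 K, so ΔT = 18.33 K.
COP_Carnot = T_C/ΔT = 295.37/18.33 = 16.11.
η_II = COP_actual/COP_Carnot = 1.924/16.11 = 0.1194.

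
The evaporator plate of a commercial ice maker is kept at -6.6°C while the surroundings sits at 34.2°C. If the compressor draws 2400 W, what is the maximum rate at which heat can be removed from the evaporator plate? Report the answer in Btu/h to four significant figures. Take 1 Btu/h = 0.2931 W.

In absolute terms T_C = 266.55 K and T_H = 307.35 K, so ΔT = 40.80 K.
COP_Carnot = T_C/ΔT = 266.55/40.80 = 6.533.
Q̇_max = COP_Carnot × Ẇ = 6.533 × 2400 W = 15680 W = 53500 Btu/h.

53500 Btu/h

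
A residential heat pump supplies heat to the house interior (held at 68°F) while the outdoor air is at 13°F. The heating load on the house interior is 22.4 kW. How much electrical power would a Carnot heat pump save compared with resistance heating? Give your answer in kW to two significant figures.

In absolute terms T_C = 262.59 K and T_H = 293.15 K, so ΔT = 30.56 K.
COP_Carnot = T_H/ΔT = 293.15/30.56 = 9.594.
Resistance heating needs Ẇ_res = Q̇_H = 22.40 kW; the reversible heat pump needs only Ẇ_hp = Q̇_H/COP = 2.335 kW.
Saving = 22.40 − 2.335 = 20.07 kW.

20 kW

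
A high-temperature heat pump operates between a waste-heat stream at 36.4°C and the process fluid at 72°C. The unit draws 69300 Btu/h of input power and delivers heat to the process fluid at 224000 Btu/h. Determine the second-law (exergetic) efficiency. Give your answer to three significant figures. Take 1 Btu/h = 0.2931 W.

COP_actual = Q̇_H/Ẇ = 224000/69300 = 3.232.
In absolute terms T_C = 309.55 K and T_H = 345.15 K, so ΔT = 35.60 K.
COP_Carnot = T_H/ΔT = 345.15/35.60 = 9.695.
η_II = COP_actual/COP_Carnot = 3.232/9.695 = 0.3334.

0.333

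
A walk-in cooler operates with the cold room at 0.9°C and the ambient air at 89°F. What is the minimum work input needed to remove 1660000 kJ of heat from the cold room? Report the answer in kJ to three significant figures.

186000 kJ

In absolute terms T_C = 274.05 K and T_H = 304.82 K, so ΔT = 30.77 K.
The reversible limit is COP_R = T_C/ΔT = 8.907, so W_min = Q_C/COP = Q_C·ΔT/T_C.
W_min = 1660000 × 30.77/274.05 = 186400 kJ.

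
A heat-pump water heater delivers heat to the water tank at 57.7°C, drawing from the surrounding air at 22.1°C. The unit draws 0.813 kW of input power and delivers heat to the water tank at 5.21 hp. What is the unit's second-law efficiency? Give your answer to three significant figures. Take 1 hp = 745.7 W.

Converting, Q̇_H = 5.210 hp = 3.885 kW, so COP_actual = Q̇_H/Ẇ = 3.885/0.8130 = 4.779.
In absolute terms T_C = 295.25 K and T_H = 330.85 K, so ΔT = 35.60 K.
COP_Carnot = T_H/ΔT = 330.85/35.60 = 9.294.
η_II = COP_actual/COP_Carnot = 4.779/9.294 = 0.5142.

0.514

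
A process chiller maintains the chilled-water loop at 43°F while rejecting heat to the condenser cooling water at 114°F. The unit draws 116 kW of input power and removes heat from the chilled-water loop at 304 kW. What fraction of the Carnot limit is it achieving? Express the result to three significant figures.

COP_actual = Q̇_C/Ẇ = 304.0/116.0 = 2.621.
In absolute terms T_C = 279.26 K and T_H = 318.71 K, so ΔT = 39.44 K.
COP_Carnot = T_C/ΔT = 279.26/39.44 = 7.080.
η_II = COP_actual/COP_Carnot = 2.621/7.080 = 0.3702.

0.370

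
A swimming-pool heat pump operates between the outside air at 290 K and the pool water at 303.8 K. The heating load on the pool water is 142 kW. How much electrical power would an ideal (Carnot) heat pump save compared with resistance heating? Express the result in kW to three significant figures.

The reservoir spacing is ΔT = 303.8 − 290 = 13.80 K.
COP_Carnot = T_H/ΔT = 303.80/13.80 = 22.01.
Resistance heating needs Ẇ_res = Q̇_H = 142.0 kW; the reversible heat pump needs only Ẇ_hp = Q̇_H/COP = 6.450 kW.
Saving = 142.0 − 6.450 = 135.5 kW.

136 kW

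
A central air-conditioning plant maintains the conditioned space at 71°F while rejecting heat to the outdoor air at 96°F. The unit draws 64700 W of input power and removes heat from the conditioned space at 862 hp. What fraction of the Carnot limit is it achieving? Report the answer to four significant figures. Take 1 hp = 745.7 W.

0.4680

Converting, Q̇_C = 862.0 hp = 642800 W, so COP_actual = Q̇_C/Ẇ = 642800/64700 = 9.935.
In absolute terms T_C = 294.82 K and T_H = 308.71 K, so ΔT = 13.89 K.
COP_Carnot = T_C/ΔT = 294.82/13.89 = 21.23.
η_II = COP_actual/COP_Carnot = 9.935/21.23 = 0.4680.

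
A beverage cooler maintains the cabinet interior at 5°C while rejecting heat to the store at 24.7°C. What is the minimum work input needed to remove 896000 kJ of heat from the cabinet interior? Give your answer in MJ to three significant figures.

63.5 MJ

In absolute terms T_C = 278.15 K and T_H = 297.85 K, so ΔT = 19.70 K.
The reversible limit is COP_R = T_C/ΔT = 14.12, so W_min = Q_C/COP = Q_C·ΔT/T_C.
W_min = 896000 × 19.70/278.15 = 63460 kJ = 63.46 MJ.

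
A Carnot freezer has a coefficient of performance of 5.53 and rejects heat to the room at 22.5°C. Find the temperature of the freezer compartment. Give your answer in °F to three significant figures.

-9.00 °F

For a Carnot refrigerator COP_R = T_C/(T_H − T_C), so T_C = COP·T_H/(1 + COP).
With T_H = 295.65 K, T_C = 5.53 × 295.65/6.530 = 250.37 K.
Converting, 250.37 K = -9.00°F.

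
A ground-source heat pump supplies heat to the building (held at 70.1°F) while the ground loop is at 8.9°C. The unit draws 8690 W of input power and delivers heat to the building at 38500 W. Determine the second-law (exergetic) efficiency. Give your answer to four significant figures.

0.1847

COP_actual = Q̇_H/Ẇ = 38500/8690 = 4.430.
In absolute terms T_C = 282.05 K and T_H = 294.32 K, so ΔT = 12.27 K.
COP_Carnot = T_H/ΔT = 294.32/12.27 = 23.99.
η_II = COP_actual/COP_Carnot = 4.430/23.99 = 0.1847.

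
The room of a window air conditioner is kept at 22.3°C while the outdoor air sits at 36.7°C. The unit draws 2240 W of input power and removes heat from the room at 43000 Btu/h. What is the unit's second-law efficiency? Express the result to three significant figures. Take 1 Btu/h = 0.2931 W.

Converting, Q̇_C = 43000 Btu/h = 12600 W, so COP_actual = Q̇_C/Ẇ = 12600/2240 = 5.626.
In absolute terms T_C = 295.45 K and T_H = 309.85 K, so ΔT = 14.40 K.
COP_Carnot = T_C/ΔT = 295.45/14.40 = 20.52.
η_II = COP_actual/COP_Carnot = 5.626/20.52 = 0.2742.

0.274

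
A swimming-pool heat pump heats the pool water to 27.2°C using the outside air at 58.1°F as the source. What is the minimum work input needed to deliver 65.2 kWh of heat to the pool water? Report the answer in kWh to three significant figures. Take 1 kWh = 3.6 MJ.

In absolute terms T_C = 287.65 K and T_H = 300.35 K, so ΔT = 12.70 K.
The reversible limit is COP_HP = T_H/ΔT = 23.65, so W_min = Q_H/COP = Q_H·ΔT/T_H.
W_min = 65.20 × 12.70/300.35 = 2.757 kWh.

2.76 kWh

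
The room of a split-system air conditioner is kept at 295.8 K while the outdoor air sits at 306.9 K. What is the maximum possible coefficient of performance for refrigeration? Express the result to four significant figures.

The reservoir spacing is ΔT = 306.9 − 295.8 = 11.10 K.
For a reversible cycle, COP_Carnot = T_C/ΔT = 295.80/11.10 = 26.65.

26.65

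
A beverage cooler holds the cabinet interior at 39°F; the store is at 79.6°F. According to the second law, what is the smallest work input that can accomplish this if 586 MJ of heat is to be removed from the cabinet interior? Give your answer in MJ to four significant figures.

In absolute terms T_C = 277.04 K and T_H = 299.59 K, so ΔT = 22.56 K.
The reversible limit is COP_R = T_C/ΔT = 12.28, so W_min = Q_C/COP = Q_C·ΔT/T_C.
W_min = 586.0 × 22.56/277.04 = 47.71 MJ.

47.71 MJ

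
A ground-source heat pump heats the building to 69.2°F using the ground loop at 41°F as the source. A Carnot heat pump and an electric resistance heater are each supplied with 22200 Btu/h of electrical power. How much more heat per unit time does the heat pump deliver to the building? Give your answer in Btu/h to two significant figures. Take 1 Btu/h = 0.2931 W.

390000 Btu/h

In absolute terms T_C = 278.15 K and T_H = 293.82 K, so ΔT = 15.67 K.
COP_Carnot = T_H/ΔT = 293.82/15.67 = 18.75.
The heat pump delivers Q̇_H = COP × Ẇ = 416300 Btu/h; the resistance heater delivers Ẇ = 22200 Btu/h.
Extra = (COP − 1)·Ẇ = 394100 Btu/h.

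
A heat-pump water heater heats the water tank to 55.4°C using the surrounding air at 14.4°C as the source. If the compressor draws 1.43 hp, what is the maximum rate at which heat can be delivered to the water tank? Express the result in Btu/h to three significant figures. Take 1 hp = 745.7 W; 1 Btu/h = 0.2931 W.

In absolute terms T_C = 287.55 K and T_H = 328.55 K, so ΔT = 41.00 K.
COP_Carnot = T_H/ΔT = 328.55/41.00 = 8.013.
Q̇_max = COP_Carnot × Ẇ = 8.013 × 1.430 hp = 11.46 hp = 29150 Btu/h.

29200 Btu/h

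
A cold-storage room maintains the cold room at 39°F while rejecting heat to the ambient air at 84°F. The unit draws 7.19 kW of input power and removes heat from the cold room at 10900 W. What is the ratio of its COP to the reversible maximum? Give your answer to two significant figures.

Converting, Q̇_C = 10900 W = 10.90 kW, so COP_actual = Q̇_C/Ẇ = 10.90/7.190 = 1.516.
In absolute terms T_C = 277.04 K and T_H = 302.04 K, so ΔT = 25.00 K.
COP_Carnot = T_C/ΔT = 277.04/25.00 = 11.08.
η_II = COP_actual/COP_Carnot = 1.516/11.08 = 0.1368.

0.14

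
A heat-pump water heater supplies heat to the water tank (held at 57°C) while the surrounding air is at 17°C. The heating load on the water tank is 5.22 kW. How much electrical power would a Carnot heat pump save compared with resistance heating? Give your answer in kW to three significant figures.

In absolute terms T_C = 290.15 K and T_H = 330.15 K, so ΔT = 40.00 K.
COP_Carnot = T_H/ΔT = 330.15/40.00 = 8.254.
Resistance heating needs Ẇ_res = Q̇_H = 5.220 kW; the reversible heat pump needs only Ẇ_hp = Q̇_H/COP = 0.6324 kW.
Saving = 5.220 − 0.6324 = 4.588 kW.

4.59 kW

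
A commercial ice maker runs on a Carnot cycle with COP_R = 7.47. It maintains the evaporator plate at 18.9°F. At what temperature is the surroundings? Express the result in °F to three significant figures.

83.0 °F

COP_R = T_C/(T_H − T_C) gives T_H − T_C = T_C/COP.
With T_C = 265.87 K, T_H = 265.87 × (1 + 1/7.47) = 301.46 K.
Converting, 301.46 K = 82.97°F.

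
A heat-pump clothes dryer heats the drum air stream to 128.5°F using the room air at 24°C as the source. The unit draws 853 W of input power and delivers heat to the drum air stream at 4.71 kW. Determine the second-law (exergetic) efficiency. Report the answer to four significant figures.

0.5004

Converting, Q̇_H = 4.710 kW = 4710 W, so COP_actual = Q̇_H/Ẇ = 4710/853.0 = 5.522.
In absolute terms T_C = 297.15 K and T_H = 326.76 K, so ΔT = 29.61 K.
COP_Carnot = T_H/ΔT = 326.76/29.61 = 11.04.
η_II = COP_actual/COP_Carnot = 5.522/11.04 = 0.5004.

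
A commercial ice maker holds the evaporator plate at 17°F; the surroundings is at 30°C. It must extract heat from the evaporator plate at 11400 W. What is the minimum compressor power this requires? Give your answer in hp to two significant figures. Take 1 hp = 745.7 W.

2.2 hp

In absolute terms T_C = 264.82 K and T_H = 303.15 K, so ΔT = 38.33 K.
COP_Carnot = T_C/ΔT = 264.82/38.33 = 6.908.
Ẇ_min = Q̇/COP_Carnot = 11400/6.908 = 1650 W = 2.213 hp.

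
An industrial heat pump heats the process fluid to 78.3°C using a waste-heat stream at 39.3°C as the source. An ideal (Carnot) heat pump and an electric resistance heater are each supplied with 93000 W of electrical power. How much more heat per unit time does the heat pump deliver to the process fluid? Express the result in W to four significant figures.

745100 W

In absolute terms T_C = 312.45 K and T_H = 351.45 K, so ΔT = 39.00 K.
COP_Carnot = T_H/ΔT = 351.45/39.00 = 9.012.
The heat pump delivers Q̇_H = COP × Ẇ = 838100 W; the resistance heater delivers Ẇ = 93000 W.
Extra = (COP − 1)·Ẇ = 745100 W.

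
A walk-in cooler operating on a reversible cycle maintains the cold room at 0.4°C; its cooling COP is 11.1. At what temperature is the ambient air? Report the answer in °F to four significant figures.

77.08 °F

COP_R = T_C/(T_H − T_C) gives T_H − T_C = T_C/COP.
With T_C = 273.55 K, T_H = 273.55 × (1 + 1/11.1) = 298.19 K.
Converting, 298.19 K = 77.08°F.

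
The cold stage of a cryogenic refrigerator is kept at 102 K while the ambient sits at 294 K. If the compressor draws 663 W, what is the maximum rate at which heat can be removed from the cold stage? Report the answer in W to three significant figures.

352 W

The reservoir spacing is ΔT = 294 − 102 = 192.0 K.
COP_Carnot = T_C/ΔT = 102.00/192.0 = 0.5313.
Q̇_max = COP_Carnot × Ẇ = 0.5313 × 663.0 W = 352.2 W.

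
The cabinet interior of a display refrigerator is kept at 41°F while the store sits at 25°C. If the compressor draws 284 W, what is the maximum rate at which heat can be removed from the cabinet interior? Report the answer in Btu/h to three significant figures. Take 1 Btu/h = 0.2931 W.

In absolute terms T_C = 278.15 K and T_H = 298.15 K, so ΔT = 20.00 K.
COP_Carnot = T_C/ΔT = 278.15/20.00 = 13.91.
Q̇_max = COP_Carnot × Ẇ = 13.91 × 284.0 W = 3950 W = 13480 Btu/h.

13500 Btu/h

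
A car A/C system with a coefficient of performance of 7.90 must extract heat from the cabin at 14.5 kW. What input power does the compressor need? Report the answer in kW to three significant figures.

1.84 kW

Ẇ = Q̇_C/COP = 14.50/7.90 = 1.835 kW.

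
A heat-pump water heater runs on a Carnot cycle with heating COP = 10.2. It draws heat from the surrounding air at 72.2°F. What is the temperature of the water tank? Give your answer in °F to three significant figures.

130 °F

COP_HP = T_H/(T_H − T_C) rearranges to T_H = COP·T_C/(COP − 1).
With T_C = 295.48 K, T_H = 10.2 × 295.48/9.200 = 327.60 K.
Converting, 327.60 K = 130.01°F.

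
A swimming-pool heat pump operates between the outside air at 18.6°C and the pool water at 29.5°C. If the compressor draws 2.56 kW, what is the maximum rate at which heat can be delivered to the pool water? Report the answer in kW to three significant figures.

In absolute terms T_C = 291.75 K and T_H = 302.65 K, so ΔT = 10.90 K.
COP_Carnot = T_H/ΔT = 302.65/10.90 = 27.77.
Q̇_max = COP_Carnot × Ẇ = 27.77 × 2.560 kW = 71.08 kW.

71.1 kW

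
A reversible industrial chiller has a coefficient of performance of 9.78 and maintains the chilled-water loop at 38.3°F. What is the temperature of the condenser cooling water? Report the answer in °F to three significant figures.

COP_R = T_C/(T_H − T_C) gives T_H − T_C = T_C/COP.
With T_C = 276.65 K, T_H = 276.65 × (1 + 1/9.78) = 304.94 K.
Converting, 304.94 K = 89.22°F.

89.2 °F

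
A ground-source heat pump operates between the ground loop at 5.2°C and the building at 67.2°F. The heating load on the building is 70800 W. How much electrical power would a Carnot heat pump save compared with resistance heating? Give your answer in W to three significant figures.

67300 W

In absolute terms T_C = 278.35 K and T_H = 292.71 K, so ΔT = 14.36 K.
COP_Carnot = T_H/ΔT = 292.71/14.36 = 20.39.
Resistance heating needs Ẇ_res = Q̇_H = 70800 W; the reversible heat pump needs only Ẇ_hp = Q̇_H/COP = 3472 W.
Saving = 70800 − 3472 = 67330 W.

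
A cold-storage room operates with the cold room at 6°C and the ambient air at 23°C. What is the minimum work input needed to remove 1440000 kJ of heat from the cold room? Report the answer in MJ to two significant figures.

In absolute terms T_C = 279.15 K and T_H = 296.15 K, so ΔT = 17.00 K.
The reversible limit is COP_R = T_C/ΔT = 16.42, so W_min = Q_C/COP = Q_C·ΔT/T_C.
W_min = 1440000 × 17.00/279.15 = 87690 kJ = 87.69 MJ.

88 MJ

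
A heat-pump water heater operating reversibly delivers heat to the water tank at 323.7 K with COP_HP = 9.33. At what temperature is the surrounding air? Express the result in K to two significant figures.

COP_HP = T_H/(T_H − T_C) gives T_H − T_C = T_H/COP.
With T_H = 323.70 K, T_C = 323.70 × (1 − 1/9.33) = 289.01 K.

290 K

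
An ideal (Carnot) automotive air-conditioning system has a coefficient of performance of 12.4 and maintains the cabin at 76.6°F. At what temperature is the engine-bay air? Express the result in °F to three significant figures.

COP_R = T_C/(T_H − T_C) gives T_H − T_C = T_C/COP.
With T_C = 297.93 K, T_H = 297.93 × (1 + 1/12.4) = 321.95 K.
Converting, 321.95 K = 119.85°F.

120 °F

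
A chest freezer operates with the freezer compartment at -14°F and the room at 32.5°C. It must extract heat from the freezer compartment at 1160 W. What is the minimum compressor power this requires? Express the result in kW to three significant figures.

0.272 kW

In absolute terms T_C = 247.59 K and T_H = 305.65 K, so ΔT = 58.06 K.
COP_Carnot = T_C/ΔT = 247.59/58.06 = 4.265.
Ẇ_min = Q̇/COP_Carnot = 1160/4.265 = 272.0 W = 0.2720 kW.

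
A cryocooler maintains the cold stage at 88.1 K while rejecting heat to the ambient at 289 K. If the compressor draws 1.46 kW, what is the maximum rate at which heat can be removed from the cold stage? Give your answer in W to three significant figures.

The reservoir spacing is ΔT = 289 − 88.1 = 200.9 K.
COP_Carnot = T_C/ΔT = 88.10/200.9 = 0.4385.
Q̇_max = COP_Carnot × Ẇ = 0.4385 × 1.460 kW = 0.6402 kW = 640.2 W.

640 W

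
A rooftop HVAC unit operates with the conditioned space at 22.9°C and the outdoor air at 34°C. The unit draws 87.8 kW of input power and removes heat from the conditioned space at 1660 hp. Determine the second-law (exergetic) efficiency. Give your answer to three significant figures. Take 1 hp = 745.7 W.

0.529

Converting, Q̇_C = 1660 hp = 1238 kW, so COP_actual = Q̇_C/Ẇ = 1238/87.80 = 14.10.
In absolute terms T_C = 296.05 K and T_H = 307.15 K, so ΔT = 11.10 K.
COP_Carnot = T_C/ΔT = 296.05/11.10 = 26.67.
η_II = COP_actual/COP_Carnot = 14.10/26.67 = 0.5286.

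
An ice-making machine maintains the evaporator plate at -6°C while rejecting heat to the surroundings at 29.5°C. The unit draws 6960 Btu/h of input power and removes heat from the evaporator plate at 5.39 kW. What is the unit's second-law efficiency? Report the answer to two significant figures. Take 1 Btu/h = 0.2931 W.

0.35

Converting, Q̇_C = 5.390 kW = 18390 Btu/h, so COP_actual = Q̇_C/Ẇ = 18390/6960 = 2.642.
In absolute terms T_C = 267.15 K and T_H = 302.65 K, so ΔT = 35.50 K.
COP_Carnot = T_C/ΔT = 267.15/35.50 = 7.525.
η_II = COP_actual/COP_Carnot = 2.642/7.525 = 0.3511.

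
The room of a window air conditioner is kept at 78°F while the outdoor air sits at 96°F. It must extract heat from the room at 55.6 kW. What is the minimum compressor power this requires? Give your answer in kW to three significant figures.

1.86 kW

In absolute terms T_C = 298.71 K and T_H = 308.71 K, so ΔT = 10.00 K.
COP_Carnot = T_C/ΔT = 298.71/10.00 = 29.87.
Ẇ_min = Q̇/COP_Carnot = 55.60/29.87 = 1.861 kW.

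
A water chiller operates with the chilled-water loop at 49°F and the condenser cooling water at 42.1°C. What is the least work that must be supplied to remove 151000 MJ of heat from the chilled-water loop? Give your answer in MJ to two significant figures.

In absolute terms T_C = 282.59 K and T_H = 315.25 K, so ΔT = 32.66 K.
The reversible limit is COP_R = T_C/ΔT = 8.654, so W_min = Q_C/COP = Q_C·ΔT/T_C.
W_min = 151000 × 32.66/282.59 = 17450 MJ.

17000 MJ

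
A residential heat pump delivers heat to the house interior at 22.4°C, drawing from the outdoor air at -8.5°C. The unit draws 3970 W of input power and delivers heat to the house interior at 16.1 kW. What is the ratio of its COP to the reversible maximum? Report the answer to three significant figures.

0.424

Converting, Q̇_H = 16.10 kW = 16100 W, so COP_actual = Q̇_H/Ẇ = 16100/3970 = 4.055.
In absolute terms T_C = 264.65 K and T_H = 295.55 K, so ΔT = 30.90 K.
COP_Carnot = T_H/ΔT = 295.55/30.90 = 9.565.
η_II = COP_actual/COP_Carnot = 4.055/9.565 = 0.4240.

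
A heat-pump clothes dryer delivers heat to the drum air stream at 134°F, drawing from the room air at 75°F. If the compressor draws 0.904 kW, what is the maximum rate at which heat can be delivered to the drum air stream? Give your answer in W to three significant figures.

9100 W

In absolute terms T_C = 297.04 K and T_H = 329.82 K, so ΔT = 32.78 K.
COP_Carnot = T_H/ΔT = 329.82/32.78 = 10.06.
Q̇_max = COP_Carnot × Ẇ = 10.06 × 0.9040 kW = 9.096 kW = 9096 W.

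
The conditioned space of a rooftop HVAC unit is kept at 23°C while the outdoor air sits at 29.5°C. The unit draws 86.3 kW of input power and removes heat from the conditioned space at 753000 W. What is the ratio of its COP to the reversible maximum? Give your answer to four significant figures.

0.1915

Converting, Q̇_C = 753000 W = 753.0 kW, so COP_actual = Q̇_C/Ẇ = 753.0/86.30 = 8.725.
In absolute terms T_C = 296.15 K and T_H = 302.65 K, so ΔT = 6.500 K.
COP_Carnot = T_C/ΔT = 296.15/6.500 = 45.56.
η_II = COP_actual/COP_Carnot = 8.725/45.56 = 0.1915.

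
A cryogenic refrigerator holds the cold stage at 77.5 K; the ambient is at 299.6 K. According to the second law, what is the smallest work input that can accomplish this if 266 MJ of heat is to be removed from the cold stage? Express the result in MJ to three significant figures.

762 MJ

The reservoir spacing is ΔT = 299.6 − 77.5 = 222.1 K.
The reversible limit is COP_R = T_C/ΔT = 0.3489, so W_min = Q_C/COP = Q_C·ΔT/T_C.
W_min = 266.0 × 222.1/77.50 = 762.3 MJ.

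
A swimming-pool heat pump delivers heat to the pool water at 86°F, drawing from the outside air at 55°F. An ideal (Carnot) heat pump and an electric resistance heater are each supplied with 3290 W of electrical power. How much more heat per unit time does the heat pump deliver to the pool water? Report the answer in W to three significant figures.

In absolute terms T_C = 285.93 K and T_H = 303.15 K, so ΔT = 17.22 K.
COP_Carnot = T_H/ΔT = 303.15/17.22 = 17.60.
The heat pump delivers Q̇_H = COP × Ẇ = 57910 W; the resistance heater delivers Ẇ = 3290 W.
Extra = (COP − 1)·Ẇ = 54620 W.

54600 W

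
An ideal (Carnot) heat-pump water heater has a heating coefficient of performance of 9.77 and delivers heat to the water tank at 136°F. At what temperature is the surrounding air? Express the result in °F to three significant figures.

COP_HP = T_H/(T_H − T_C) gives T_H − T_C = T_H/COP.
With T_H = 330.93 K, T_C = 330.93 × (1 − 1/9.77) = 297.06 K.
Converting, 297.06 K = 75.03°F.

75.0 °F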